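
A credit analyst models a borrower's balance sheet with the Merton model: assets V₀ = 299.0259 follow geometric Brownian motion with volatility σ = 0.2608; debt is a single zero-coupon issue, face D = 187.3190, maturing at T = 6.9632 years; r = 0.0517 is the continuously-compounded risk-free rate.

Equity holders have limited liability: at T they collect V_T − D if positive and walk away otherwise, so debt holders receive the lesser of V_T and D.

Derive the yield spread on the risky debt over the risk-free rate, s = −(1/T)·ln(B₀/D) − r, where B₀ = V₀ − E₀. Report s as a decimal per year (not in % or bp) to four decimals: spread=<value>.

spread=0.0082

d₁ = [ln(V₀/D) + (r + σ²/2)T] / (σ√T)
   = [ln(299.0259/187.3190) + (0.0517 + 0.5·0.2608²)·6.9632] / (0.2608·√6.9632)
   = [0.467717 + 0.596804] / 0.688196 = 1.546829
d₂ = d₁ − σ√T = 1.546829 − 0.688196 = 0.858633
N(d₁) = 0.939048,  N(d₂) = 0.804729,  e^(−rT) = 0.697678
E₀ = V₀·N(d₁) − D·e^(−rT)·N(d₂)
   = 299.0259·0.939048 − 187.3190·0.697678·0.804729 = 175.630943
B₀ = V₀ − E₀ = 299.0259 − 175.630943 = 123.394957
spread = −(1/T)·ln(B₀/D) − r = −(1/6.9632)·ln(123.394957/187.3190) − 0.0517 = 0.00824698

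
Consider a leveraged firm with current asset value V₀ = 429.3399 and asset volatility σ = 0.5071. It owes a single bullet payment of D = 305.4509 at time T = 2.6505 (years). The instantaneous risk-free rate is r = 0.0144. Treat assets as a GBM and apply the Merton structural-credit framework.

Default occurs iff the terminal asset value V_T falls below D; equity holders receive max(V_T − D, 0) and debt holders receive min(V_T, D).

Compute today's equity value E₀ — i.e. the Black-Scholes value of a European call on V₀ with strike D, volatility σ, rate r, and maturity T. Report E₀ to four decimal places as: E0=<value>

E0=194.6272

d₁ = [ln(V₀/D) + (r + σ²/2)T] / (σ√T)
   = [ln(429.3399/305.4509) + (0.0144 + 0.5·0.5071²)·2.6505] / (0.5071·√2.6505)
   = [0.340460 + 0.378956] / 0.825577 = 0.871410
d₂ = d₁ − σ√T = 0.871410 − 0.825577 = 0.045833
N(d₁) = 0.808235,  N(d₂) = 0.518278,  e^(−rT) = 0.962552
E₀ = V₀·N(d₁) − D·e^(−rT)·N(d₂)
   = 429.3399·0.808235 − 305.4509·0.962552·0.518278 = 194.627210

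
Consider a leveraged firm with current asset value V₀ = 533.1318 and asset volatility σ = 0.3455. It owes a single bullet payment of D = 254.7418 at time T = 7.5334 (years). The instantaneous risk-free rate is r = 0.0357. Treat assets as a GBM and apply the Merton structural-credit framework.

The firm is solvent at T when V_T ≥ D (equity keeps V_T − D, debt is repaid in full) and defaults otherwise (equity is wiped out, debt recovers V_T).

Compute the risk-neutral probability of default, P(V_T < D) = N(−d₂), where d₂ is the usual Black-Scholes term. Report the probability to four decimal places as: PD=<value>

PD=0.2782

d₁ = [ln(V₀/D) + (r + σ²/2)T] / (σ√T)
   = [ln(533.1318/254.7418) + (0.0357 + 0.5·0.3455²)·7.5334] / (0.3455·√7.5334)
   = [0.738518 + 0.718574] / 0.948295 = 1.536539
d₂ = d₁ − σ√T = 1.536539 − 0.948295 = 0.588244
risk-neutral PD = N(−d₂) = N(-0.588244) = 0.278184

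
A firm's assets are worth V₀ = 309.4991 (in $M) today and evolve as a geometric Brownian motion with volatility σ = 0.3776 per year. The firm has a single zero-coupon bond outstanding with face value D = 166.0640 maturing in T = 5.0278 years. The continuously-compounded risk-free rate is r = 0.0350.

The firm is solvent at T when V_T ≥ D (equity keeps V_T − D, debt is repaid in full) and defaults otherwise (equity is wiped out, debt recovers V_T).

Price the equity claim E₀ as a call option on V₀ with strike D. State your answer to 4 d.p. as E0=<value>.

E0=185.6505

d₁ = [ln(V₀/D) + (r + σ²/2)T] / (σ√T)
   = [ln(309.4991/166.0640) + (0.0350 + 0.5·0.3776²)·5.0278] / (0.3776·√5.0278)
   = [0.622582 + 0.534409] / 0.846683 = 1.366498
d₂ = d₁ − σ√T = 1.366498 − 0.846683 = 0.519815
N(d₁) = 0.914109,  N(d₂) = 0.698404,  e^(−rT) = 0.838641
E₀ = V₀·N(d₁) − D·e^(−rT)·N(d₂)
   = 309.4991·0.914109 − 166.0640·0.838641·0.698404 = 185.650513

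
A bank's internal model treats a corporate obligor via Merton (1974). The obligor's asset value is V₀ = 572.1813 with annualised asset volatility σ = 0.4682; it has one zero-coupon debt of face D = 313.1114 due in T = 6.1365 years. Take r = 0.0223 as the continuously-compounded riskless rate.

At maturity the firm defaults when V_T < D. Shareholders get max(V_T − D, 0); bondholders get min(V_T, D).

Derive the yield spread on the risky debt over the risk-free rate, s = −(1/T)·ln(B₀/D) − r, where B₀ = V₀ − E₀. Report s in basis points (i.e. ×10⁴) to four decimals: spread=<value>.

d₁ = [ln(V₀/D) + (r + σ²/2)T] / (σ√T)
   = [ln(572.1813/313.1114) + (0.0223 + 0.5·0.4682²)·6.1365] / (0.4682·√6.1365)
   = [0.602897 + 0.809439] / 1.159823 = 1.217716
d₂ = d₁ − σ√T = 1.217716 − 1.159823 = 0.057893
N(d₁) = 0.888334,  N(d₂) = 0.523083,  e^(−rT) = 0.872106
E₀ = V₀·N(d₁) − D·e^(−rT)·N(d₂)
   = 572.1813·0.888334 − 313.1114·0.872106·0.523083 = 365.451720
B₀ = V₀ − E₀ = 572.1813 − 365.451720 = 206.729580
spread = −(1/T)·ln(B₀/D) − r = −(1/6.1365)·ln(206.729580/313.1114) − 0.0223 = 0.04535216
in basis points: 0.04535216 × 10⁴ = 453.5216 bp

spread=453.5216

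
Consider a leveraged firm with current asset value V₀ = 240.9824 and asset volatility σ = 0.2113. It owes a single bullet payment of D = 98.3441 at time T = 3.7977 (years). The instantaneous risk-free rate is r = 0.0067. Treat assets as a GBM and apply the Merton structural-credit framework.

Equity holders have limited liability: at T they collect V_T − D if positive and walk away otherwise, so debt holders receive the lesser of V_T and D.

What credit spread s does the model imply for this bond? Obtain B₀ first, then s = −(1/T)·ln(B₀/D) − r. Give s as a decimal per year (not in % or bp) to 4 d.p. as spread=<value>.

spread=0.0007

d₁ = [ln(V₀/D) + (r + σ²/2)T] / (σ√T)
   = [ln(240.9824/98.3441) + (0.0067 + 0.5·0.2113²)·3.7977] / (0.2113·√3.7977)
   = [0.896251 + 0.110224] / 0.411775 = 2.444237
d₂ = d₁ − σ√T = 2.444237 − 0.411775 = 2.032462
N(d₁) = 0.992742,  N(d₂) = 0.978947,  e^(−rT) = 0.974876
E₀ = V₀·N(d₁) − D·e^(−rT)·N(d₂)
   = 240.9824·0.992742 − 98.3441·0.974876·0.978947 = 145.378486
B₀ = V₀ − E₀ = 240.9824 − 145.378486 = 95.603914
spread = −(1/T)·ln(B₀/D) − r = −(1/3.7977)·ln(95.603914/98.3441) − 0.0067 = 0.00074103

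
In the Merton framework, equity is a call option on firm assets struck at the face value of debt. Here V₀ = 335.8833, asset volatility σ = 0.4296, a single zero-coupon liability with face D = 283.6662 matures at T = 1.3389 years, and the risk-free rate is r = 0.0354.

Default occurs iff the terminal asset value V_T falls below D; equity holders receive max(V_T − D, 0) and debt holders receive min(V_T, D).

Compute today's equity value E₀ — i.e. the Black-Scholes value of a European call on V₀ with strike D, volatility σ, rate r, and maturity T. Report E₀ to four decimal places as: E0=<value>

d₁ = [ln(V₀/D) + (r + σ²/2)T] / (σ√T)
   = [ln(335.8833/283.6662) + (0.0354 + 0.5·0.4296²)·1.3389] / (0.4296·√1.3389)
   = [0.168966 + 0.170948] / 0.497094 = 0.683802
d₂ = d₁ − σ√T = 0.683802 − 0.497094 = 0.186708
N(d₁) = 0.752950,  N(d₂) = 0.574055,  e^(−rT) = 0.953709
E₀ = V₀·N(d₁) − D·e^(−rT)·N(d₂)
   = 335.8833·0.752950 − 283.6662·0.953709·0.574055 = 97.601303

E0=97.6013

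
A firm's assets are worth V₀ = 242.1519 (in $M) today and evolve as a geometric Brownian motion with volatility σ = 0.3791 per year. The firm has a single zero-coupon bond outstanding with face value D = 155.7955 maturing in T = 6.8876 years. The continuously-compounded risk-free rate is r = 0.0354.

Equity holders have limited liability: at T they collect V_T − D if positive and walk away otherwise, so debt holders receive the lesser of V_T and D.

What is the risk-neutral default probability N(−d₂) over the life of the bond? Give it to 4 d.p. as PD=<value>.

d₁ = [ln(V₀/D) + (r + σ²/2)T] / (σ√T)
   = [ln(242.1519/155.7955) + (0.0354 + 0.5·0.3791²)·6.8876] / (0.3791·√6.8876)
   = [0.441021 + 0.738753] / 0.994919 = 1.185799
d₂ = d₁ − σ√T = 1.185799 − 0.994919 = 0.190880
risk-neutral PD = N(−d₂) = N(-0.190880) = 0.424310

PD=0.4243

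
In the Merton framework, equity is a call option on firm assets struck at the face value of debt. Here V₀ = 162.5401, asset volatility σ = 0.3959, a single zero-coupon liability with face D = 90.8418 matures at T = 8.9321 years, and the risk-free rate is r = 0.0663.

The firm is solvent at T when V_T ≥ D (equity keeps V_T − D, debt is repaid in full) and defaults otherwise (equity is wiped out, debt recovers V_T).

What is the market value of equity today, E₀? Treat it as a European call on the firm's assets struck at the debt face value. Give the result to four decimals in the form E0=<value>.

d₁ = [ln(V₀/D) + (r + σ²/2)T] / (σ√T)
   = [ln(162.5401/90.8418) + (0.0663 + 0.5·0.3959²)·8.9321] / (0.3959·√8.9321)
   = [0.581805 + 1.292193] / 1.183211 = 1.583824
d₂ = d₁ − σ√T = 1.583824 − 1.183211 = 0.400612
N(d₁) = 0.943383,  N(d₂) = 0.655647,  e^(−rT) = 0.553110
E₀ = V₀·N(d₁) − D·e^(−rT)·N(d₂)
   = 162.5401·0.943383 − 90.8418·0.553110·0.655647 = 120.394245

E0=120.3942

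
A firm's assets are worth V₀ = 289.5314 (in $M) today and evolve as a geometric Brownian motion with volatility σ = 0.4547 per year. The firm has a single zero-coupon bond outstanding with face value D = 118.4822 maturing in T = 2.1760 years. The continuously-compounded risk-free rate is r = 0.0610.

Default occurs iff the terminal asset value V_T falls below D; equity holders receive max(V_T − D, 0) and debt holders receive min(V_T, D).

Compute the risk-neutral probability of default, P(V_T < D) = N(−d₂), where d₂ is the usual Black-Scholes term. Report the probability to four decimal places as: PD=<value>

d₁ = [ln(V₀/D) + (r + σ²/2)T] / (σ√T)
   = [ln(289.5314/118.4822) + (0.0610 + 0.5·0.4547²)·2.1760] / (0.4547·√2.1760)
   = [0.893501 + 0.357682] / 0.670740 = 1.865377
d₂ = d₁ − σ√T = 1.865377 − 0.670740 = 1.194636
risk-neutral PD = N(−d₂) = N(-1.194636) = 0.116115

PD=0.1161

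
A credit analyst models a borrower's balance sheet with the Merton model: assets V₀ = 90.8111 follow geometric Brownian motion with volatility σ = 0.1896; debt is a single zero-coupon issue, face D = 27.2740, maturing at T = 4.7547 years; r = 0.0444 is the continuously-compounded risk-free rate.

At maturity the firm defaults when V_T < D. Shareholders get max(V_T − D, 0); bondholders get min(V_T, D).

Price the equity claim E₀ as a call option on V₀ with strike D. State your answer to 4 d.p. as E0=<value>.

d₁ = [ln(V₀/D) + (r + σ²/2)T] / (σ√T)
   = [ln(90.8111/27.2740) + (0.0444 + 0.5·0.1896²)·4.7547] / (0.1896·√4.7547)
   = [1.202848 + 0.296570] / 0.413428 = 3.626793
d₂ = d₁ − σ√T = 3.626793 − 0.413428 = 3.213365
N(d₁) = 0.999857,  N(d₂) = 0.999344,  e^(−rT) = 0.809686
E₀ = V₀·N(d₁) − D·e^(−rT)·N(d₂)
   = 90.8111·0.999857 − 27.2740·0.809686·0.999344 = 68.729178

E0=68.7292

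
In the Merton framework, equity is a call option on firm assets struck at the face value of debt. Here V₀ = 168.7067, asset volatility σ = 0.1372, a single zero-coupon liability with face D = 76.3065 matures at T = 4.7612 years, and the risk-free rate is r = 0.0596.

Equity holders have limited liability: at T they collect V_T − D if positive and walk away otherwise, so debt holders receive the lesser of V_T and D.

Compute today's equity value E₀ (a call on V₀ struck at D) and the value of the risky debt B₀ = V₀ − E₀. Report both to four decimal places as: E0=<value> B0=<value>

E0=111.2535 B0=57.4532

d₁ = [ln(V₀/D) + (r + σ²/2)T] / (σ√T)
   = [ln(168.7067/76.3065) + (0.0596 + 0.5·0.1372²)·4.7612] / (0.1372·√4.7612)
   = [0.793404 + 0.328580] / 0.299373 = 3.747779
d₂ = d₁ − σ√T = 3.747779 − 0.299373 = 3.448406
N(d₁) = 0.999911,  N(d₂) = 0.999718,  e^(−rT) = 0.752942
E₀ = V₀·N(d₁) − D·e^(−rT)·N(d₂)
   = 168.7067·0.999911 − 76.3065·0.752942·0.999718 = 111.253507
B₀ = V₀ − E₀ = 168.7067 − 111.253507 = 57.453193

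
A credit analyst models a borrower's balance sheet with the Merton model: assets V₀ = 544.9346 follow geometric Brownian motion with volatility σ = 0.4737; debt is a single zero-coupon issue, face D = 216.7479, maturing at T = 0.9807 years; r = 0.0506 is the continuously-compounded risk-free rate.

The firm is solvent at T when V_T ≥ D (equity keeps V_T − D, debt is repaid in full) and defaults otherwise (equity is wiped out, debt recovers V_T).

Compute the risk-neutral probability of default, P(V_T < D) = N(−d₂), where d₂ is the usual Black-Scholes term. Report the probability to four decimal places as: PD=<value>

d₁ = [ln(V₀/D) + (r + σ²/2)T] / (σ√T)
   = [ln(544.9346/216.7479) + (0.0506 + 0.5·0.4737²)·0.9807] / (0.4737·√0.9807)
   = [0.921931 + 0.159654] / 0.469107 = 2.305627
d₂ = d₁ − σ√T = 2.305627 − 0.469107 = 1.836521
risk-neutral PD = N(−d₂) = N(-1.836521) = 0.033140

PD=0.0331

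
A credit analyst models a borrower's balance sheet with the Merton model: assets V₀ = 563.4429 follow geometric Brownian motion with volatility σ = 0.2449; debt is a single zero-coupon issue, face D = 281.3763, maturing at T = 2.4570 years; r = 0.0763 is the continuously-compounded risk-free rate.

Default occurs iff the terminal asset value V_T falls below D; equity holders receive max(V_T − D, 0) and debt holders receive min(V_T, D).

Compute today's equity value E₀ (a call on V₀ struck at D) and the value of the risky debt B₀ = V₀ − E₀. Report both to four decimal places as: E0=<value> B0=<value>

E0=330.6727 B0=232.7702

d₁ = [ln(V₀/D) + (r + σ²/2)T] / (σ√T)
   = [ln(563.4429/281.3763) + (0.0763 + 0.5·0.2449²)·2.4570] / (0.2449·√2.4570)
   = [0.694373 + 0.261150] / 0.383876 = 2.489142
d₂ = d₁ − σ√T = 2.489142 − 0.383876 = 2.105266
N(d₁) = 0.993597,  N(d₂) = 0.982366,  e^(−rT) = 0.829055
E₀ = V₀·N(d₁) − D·e^(−rT)·N(d₂)
   = 563.4429·0.993597 − 281.3763·0.829055·0.982366 = 330.672669
B₀ = V₀ − E₀ = 563.4429 − 330.672669 = 232.770231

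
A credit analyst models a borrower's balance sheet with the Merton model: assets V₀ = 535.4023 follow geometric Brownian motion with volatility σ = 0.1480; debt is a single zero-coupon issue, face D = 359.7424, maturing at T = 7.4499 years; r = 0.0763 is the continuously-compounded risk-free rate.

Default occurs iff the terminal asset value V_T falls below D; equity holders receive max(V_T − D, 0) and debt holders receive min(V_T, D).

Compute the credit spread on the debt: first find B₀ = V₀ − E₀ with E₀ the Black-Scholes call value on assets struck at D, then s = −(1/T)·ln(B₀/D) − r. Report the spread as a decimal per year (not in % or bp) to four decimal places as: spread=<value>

d₁ = [ln(V₀/D) + (r + σ²/2)T] / (σ√T)
   = [ln(535.4023/359.7424) + (0.0763 + 0.5·0.1480²)·7.4499] / (0.1480·√7.4499)
   = [0.397630 + 0.650019] / 0.403959 = 2.593456
d₂ = d₁ − σ√T = 2.593456 − 0.403959 = 2.189497
N(d₁) = 0.995249,  N(d₂) = 0.985720,  e^(−rT) = 0.566416
E₀ = V₀·N(d₁) − D·e^(−rT)·N(d₂)
   = 535.4023·0.995249 − 359.7424·0.566416·0.985720 = 332.004838
B₀ = V₀ − E₀ = 535.4023 − 332.004838 = 203.397462
spread = −(1/T)·ln(B₀/D) − r = −(1/7.4499)·ln(203.397462/359.7424) − 0.0763 = 0.00024146

spread=0.0002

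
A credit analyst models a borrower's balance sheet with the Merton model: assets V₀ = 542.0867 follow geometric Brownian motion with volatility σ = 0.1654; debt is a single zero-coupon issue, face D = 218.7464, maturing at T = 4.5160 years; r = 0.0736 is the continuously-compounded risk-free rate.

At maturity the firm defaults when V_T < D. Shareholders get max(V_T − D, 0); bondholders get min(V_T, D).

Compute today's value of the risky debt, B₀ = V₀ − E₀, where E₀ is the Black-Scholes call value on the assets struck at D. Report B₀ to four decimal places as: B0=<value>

B0=156.8832

d₁ = [ln(V₀/D) + (r + σ²/2)T] / (σ√T)
   = [ln(542.0867/218.7464) + (0.0736 + 0.5·0.1654²)·4.5160] / (0.1654·√4.5160)
   = [0.907513 + 0.394150] / 0.351490 = 3.703276
d₂ = d₁ − σ√T = 3.703276 − 0.351490 = 3.351786
N(d₁) = 0.999894,  N(d₂) = 0.999599,  e^(−rT) = 0.717216
E₀ = V₀·N(d₁) − D·e^(−rT)·N(d₂)
   = 542.0867·0.999894 − 218.7464·0.717216·0.999599 = 385.203481
B₀ = V₀ − E₀ = 542.0867 − 385.203481 = 156.883219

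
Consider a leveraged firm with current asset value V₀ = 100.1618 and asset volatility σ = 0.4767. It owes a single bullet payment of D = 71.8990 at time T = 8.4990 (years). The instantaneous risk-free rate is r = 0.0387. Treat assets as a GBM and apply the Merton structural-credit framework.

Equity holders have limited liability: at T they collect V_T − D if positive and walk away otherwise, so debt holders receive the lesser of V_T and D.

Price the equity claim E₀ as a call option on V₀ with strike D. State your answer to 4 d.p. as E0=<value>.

E0=66.6688

d₁ = [ln(V₀/D) + (r + σ²/2)T] / (σ√T)
   = [ln(100.1618/71.8990) + (0.0387 + 0.5·0.4767²)·8.4990] / (0.4767·√8.4990)
   = [0.331525 + 1.294580] / 1.389726 = 1.170090
d₂ = d₁ − σ√T = 1.170090 − 1.389726 = -0.219635
N(d₁) = 0.879018,  N(d₂) = 0.413078,  e^(−rT) = 0.719707
E₀ = V₀·N(d₁) − D·e^(−rT)·N(d₂)
   = 100.1618·0.879018 − 71.8990·0.719707·0.413078 = 66.668797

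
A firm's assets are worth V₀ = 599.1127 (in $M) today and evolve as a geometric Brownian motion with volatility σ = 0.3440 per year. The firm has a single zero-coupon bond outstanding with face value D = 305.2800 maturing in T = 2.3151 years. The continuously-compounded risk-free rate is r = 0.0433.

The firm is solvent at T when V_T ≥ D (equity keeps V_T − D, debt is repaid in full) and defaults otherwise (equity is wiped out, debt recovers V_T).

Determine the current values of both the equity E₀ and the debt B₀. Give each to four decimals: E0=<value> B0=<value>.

E0=329.3270 B0=269.7857

d₁ = [ln(V₀/D) + (r + σ²/2)T] / (σ√T)
   = [ln(599.1127/305.2800) + (0.0433 + 0.5·0.3440²)·2.3151] / (0.3440·√2.3151)
   = [0.674220 + 0.237224] / 0.523412 = 1.741352
d₂ = d₁ − σ√T = 1.741352 − 0.523412 = 1.217941
N(d₁) = 0.959189,  N(d₂) = 0.888377,  e^(−rT) = 0.904617
E₀ = V₀·N(d₁) − D·e^(−rT)·N(d₂)
   = 599.1127·0.959189 − 305.2800·0.904617·0.888377 = 329.326971
B₀ = V₀ − E₀ = 599.1127 − 329.326971 = 269.785729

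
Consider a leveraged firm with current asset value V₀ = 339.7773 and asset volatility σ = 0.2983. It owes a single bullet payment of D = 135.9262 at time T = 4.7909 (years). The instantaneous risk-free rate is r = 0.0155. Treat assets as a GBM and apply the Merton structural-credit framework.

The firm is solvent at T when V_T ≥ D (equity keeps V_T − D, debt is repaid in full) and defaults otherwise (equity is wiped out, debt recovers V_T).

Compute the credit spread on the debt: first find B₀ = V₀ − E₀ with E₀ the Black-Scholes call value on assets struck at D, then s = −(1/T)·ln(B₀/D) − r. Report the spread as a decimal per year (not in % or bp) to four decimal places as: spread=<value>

d₁ = [ln(V₀/D) + (r + σ²/2)T] / (σ√T)
   = [ln(339.7773/135.9262) + (0.0155 + 0.5·0.2983²)·4.7909] / (0.2983·√4.7909)
   = [0.916178 + 0.287413] / 0.652923 = 1.843390
d₂ = d₁ − σ√T = 1.843390 − 0.652923 = 1.190467
N(d₁) = 0.967364,  N(d₂) = 0.883069,  e^(−rT) = 0.928431
E₀ = V₀·N(d₁) − D·e^(−rT)·N(d₂)
   = 339.7773·0.967364 − 135.9262·0.928431·0.883069 = 217.246706
B₀ = V₀ − E₀ = 339.7773 − 217.246706 = 122.530594
spread = −(1/T)·ln(B₀/D) − r = −(1/4.7909)·ln(122.530594/135.9262) − 0.0155 = 0.00615592

spread=0.0062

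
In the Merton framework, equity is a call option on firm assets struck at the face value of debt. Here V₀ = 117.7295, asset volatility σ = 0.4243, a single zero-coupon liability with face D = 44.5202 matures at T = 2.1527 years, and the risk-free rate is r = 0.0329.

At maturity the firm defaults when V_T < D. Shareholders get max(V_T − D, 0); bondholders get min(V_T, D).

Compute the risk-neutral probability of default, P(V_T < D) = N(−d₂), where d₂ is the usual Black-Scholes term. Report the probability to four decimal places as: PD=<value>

PD=0.0862

d₁ = [ln(V₀/D) + (r + σ²/2)T] / (σ√T)
   = [ln(117.7295/44.5202) + (0.0329 + 0.5·0.4243²)·2.1527] / (0.4243·√2.1527)
   = [0.972447 + 0.264600] / 0.622536 = 1.987107
d₂ = d₁ − σ√T = 1.987107 − 0.622536 = 1.364570
risk-neutral PD = N(−d₂) = N(-1.364570) = 0.086194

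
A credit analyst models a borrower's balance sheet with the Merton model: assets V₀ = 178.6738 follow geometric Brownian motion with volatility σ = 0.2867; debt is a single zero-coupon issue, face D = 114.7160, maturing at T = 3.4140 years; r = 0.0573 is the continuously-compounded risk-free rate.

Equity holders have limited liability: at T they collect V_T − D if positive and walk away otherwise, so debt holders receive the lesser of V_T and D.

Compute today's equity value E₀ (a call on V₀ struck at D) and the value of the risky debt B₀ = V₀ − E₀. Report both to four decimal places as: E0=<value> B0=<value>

d₁ = [ln(V₀/D) + (r + σ²/2)T] / (σ√T)
   = [ln(178.6738/114.7160) + (0.0573 + 0.5·0.2867²)·3.4140] / (0.2867·√3.4140)
   = [0.443102 + 0.335932] / 0.529736 = 1.470609
d₂ = d₁ − σ√T = 1.470609 − 0.529736 = 0.940873
N(d₁) = 0.929302,  N(d₂) = 0.826615,  e^(−rT) = 0.822323
E₀ = V₀·N(d₁) − D·e^(−rT)·N(d₂)
   = 178.6738·0.929302 − 114.7160·0.822323·0.826615 = 88.064278
B₀ = V₀ − E₀ = 178.6738 − 88.064278 = 90.609522

E0=88.0643 B0=90.6095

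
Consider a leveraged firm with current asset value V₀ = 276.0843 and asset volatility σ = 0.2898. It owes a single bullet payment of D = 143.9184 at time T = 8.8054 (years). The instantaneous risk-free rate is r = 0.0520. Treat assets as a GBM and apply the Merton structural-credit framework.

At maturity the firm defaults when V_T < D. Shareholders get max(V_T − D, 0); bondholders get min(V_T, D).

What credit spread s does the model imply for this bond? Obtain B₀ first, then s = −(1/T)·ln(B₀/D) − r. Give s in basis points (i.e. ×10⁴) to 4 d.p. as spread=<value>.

d₁ = [ln(V₀/D) + (r + σ²/2)T] / (σ√T)
   = [ln(276.0843/143.9184) + (0.0520 + 0.5·0.2898²)·8.8054] / (0.2898·√8.8054)
   = [0.651460 + 0.827637] / 0.859949 = 1.719981
d₂ = d₁ − σ√T = 1.719981 − 0.859949 = 0.860032
N(d₁) = 0.957282,  N(d₂) = 0.805114,  e^(−rT) = 0.632623
E₀ = V₀·N(d₁) − D·e^(−rT)·N(d₂)
   = 276.0843·0.957282 − 143.9184·0.632623·0.805114 = 190.988062
B₀ = V₀ − E₀ = 276.0843 − 190.988062 = 85.096238
spread = −(1/T)·ln(B₀/D) − r = −(1/8.8054)·ln(85.096238/143.9184) − 0.0520 = 0.00767516
in basis points: 0.00767516 × 10⁴ = 76.7516 bp

spread=76.7516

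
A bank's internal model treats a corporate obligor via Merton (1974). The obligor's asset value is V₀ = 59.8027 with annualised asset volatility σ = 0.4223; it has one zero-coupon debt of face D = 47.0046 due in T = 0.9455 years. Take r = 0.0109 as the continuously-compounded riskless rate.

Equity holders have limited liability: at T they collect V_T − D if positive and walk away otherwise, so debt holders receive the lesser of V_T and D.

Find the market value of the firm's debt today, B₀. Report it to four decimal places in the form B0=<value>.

d₁ = [ln(V₀/D) + (r + σ²/2)T] / (σ√T)
   = [ln(59.8027/47.0046) + (0.0109 + 0.5·0.4223²)·0.9455] / (0.4223·√0.9455)
   = [0.240805 + 0.094615] / 0.410631 = 0.816841
d₂ = d₁ − σ√T = 0.816841 − 0.410631 = 0.406210
N(d₁) = 0.792990,  N(d₂) = 0.657706,  e^(−rT) = 0.989747
E₀ = V₀·N(d₁) − D·e^(−rT)·N(d₂)
   = 59.8027·0.792990 − 47.0046·0.989747·0.657706 = 16.824740
B₀ = V₀ − E₀ = 59.8027 − 16.824740 = 42.977960

B0=42.9780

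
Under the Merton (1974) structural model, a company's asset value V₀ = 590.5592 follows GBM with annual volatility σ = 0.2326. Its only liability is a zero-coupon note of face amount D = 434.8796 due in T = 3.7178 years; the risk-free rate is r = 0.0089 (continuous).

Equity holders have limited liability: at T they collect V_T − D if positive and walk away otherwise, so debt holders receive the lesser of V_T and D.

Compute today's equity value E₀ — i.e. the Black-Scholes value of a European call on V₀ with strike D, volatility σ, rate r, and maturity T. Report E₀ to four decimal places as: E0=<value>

E0=198.4314

d₁ = [ln(V₀/D) + (r + σ²/2)T] / (σ√T)
   = [ln(590.5592/434.8796) + (0.0089 + 0.5·0.2326²)·3.7178] / (0.2326·√3.7178)
   = [0.306001 + 0.133660] / 0.448490 = 0.980313
d₂ = d₁ − σ√T = 0.980313 − 0.448490 = 0.531823
N(d₁) = 0.836534,  N(d₂) = 0.702576,  e^(−rT) = 0.967453
E₀ = V₀·N(d₁) − D·e^(−rT)·N(d₂)
   = 590.5592·0.836534 − 434.8796·0.967453·0.702576 = 198.431380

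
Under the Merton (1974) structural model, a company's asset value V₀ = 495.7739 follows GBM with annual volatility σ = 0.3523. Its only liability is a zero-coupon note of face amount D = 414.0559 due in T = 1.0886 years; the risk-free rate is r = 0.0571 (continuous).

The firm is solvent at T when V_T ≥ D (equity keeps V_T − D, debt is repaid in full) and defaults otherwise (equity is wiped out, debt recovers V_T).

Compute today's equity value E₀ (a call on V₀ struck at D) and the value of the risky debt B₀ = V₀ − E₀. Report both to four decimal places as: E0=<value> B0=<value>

d₁ = [ln(V₀/D) + (r + σ²/2)T] / (σ√T)
   = [ln(495.7739/414.0559) + (0.0571 + 0.5·0.3523²)·1.0886] / (0.3523·√1.0886)
   = [0.180119 + 0.129715] / 0.367576 = 0.842912
d₂ = d₁ − σ√T = 0.842912 − 0.367576 = 0.475336
N(d₁) = 0.800361,  N(d₂) = 0.682726,  e^(−rT) = 0.939733
E₀ = V₀·N(d₁) − D·e^(−rT)·N(d₂)
   = 495.7739·0.800361 − 414.0559·0.939733·0.682726 = 131.147881
B₀ = V₀ − E₀ = 495.7739 − 131.147881 = 364.626019

E0=131.1479 B0=364.6260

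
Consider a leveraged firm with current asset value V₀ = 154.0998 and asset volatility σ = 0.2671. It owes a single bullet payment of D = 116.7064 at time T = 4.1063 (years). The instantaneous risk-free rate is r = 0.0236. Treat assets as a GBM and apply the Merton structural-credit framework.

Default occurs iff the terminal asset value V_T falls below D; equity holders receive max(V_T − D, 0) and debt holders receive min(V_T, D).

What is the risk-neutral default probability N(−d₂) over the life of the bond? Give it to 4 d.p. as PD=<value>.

PD=0.3365

d₁ = [ln(V₀/D) + (r + σ²/2)T] / (σ√T)
   = [ln(154.0998/116.7064) + (0.0236 + 0.5·0.2671²)·4.1063] / (0.2671·√4.1063)
   = [0.277939 + 0.243385] / 0.541252 = 0.963183
d₂ = d₁ − σ√T = 0.963183 − 0.541252 = 0.421931
risk-neutral PD = N(−d₂) = N(-0.421931) = 0.336538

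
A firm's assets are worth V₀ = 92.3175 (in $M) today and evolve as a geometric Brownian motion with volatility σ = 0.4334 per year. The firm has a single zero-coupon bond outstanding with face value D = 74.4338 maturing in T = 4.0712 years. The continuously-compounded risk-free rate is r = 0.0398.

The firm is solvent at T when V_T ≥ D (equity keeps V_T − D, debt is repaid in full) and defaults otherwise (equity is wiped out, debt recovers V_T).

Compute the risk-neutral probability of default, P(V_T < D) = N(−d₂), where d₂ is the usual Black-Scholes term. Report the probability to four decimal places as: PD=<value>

d₁ = [ln(V₀/D) + (r + σ²/2)T] / (σ√T)
   = [ln(92.3175/74.4338) + (0.0398 + 0.5·0.4334²)·4.0712] / (0.4334·√4.0712)
   = [0.215324 + 0.544392] / 0.874480 = 0.868762
d₂ = d₁ − σ√T = 0.868762 − 0.874480 = -0.005719
risk-neutral PD = N(−d₂) = N(0.005719) = 0.502281

PD=0.5023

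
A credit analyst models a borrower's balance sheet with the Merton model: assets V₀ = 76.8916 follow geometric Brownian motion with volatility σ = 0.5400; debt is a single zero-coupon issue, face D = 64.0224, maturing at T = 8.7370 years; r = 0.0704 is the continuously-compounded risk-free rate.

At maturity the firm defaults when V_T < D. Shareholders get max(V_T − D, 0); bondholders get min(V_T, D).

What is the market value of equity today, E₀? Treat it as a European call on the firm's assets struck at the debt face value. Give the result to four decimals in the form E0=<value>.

d₁ = [ln(V₀/D) + (r + σ²/2)T] / (σ√T)
   = [ln(76.8916/64.0224) + (0.0704 + 0.5·0.5400²)·8.7370] / (0.5400·√8.7370)
   = [0.183164 + 1.888939] / 1.596155 = 1.298184
d₂ = d₁ − σ√T = 1.298184 − 1.596155 = -0.297970
N(d₁) = 0.902888,  N(d₂) = 0.382863,  e^(−rT) = 0.540595
E₀ = V₀·N(d₁) − D·e^(−rT)·N(d₂)
   = 76.8916·0.902888 − 64.0224·0.540595·0.382863 = 56.173542

E0=56.1735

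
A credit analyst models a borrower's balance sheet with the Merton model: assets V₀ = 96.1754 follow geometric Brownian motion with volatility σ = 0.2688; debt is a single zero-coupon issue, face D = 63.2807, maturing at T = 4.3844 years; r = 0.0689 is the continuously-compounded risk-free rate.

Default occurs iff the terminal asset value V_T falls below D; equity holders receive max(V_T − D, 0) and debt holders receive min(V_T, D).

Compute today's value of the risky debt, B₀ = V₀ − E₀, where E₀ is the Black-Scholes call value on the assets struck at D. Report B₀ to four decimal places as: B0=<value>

d₁ = [ln(V₀/D) + (r + σ²/2)T] / (σ√T)
   = [ln(96.1754/63.2807) + (0.0689 + 0.5·0.2688²)·4.3844] / (0.2688·√4.3844)
   = [0.418593 + 0.460479] / 0.562839 = 1.561853
d₂ = d₁ − σ√T = 1.561853 − 0.562839 = 0.999014
N(d₁) = 0.940839,  N(d₂) = 0.841106,  e^(−rT) = 0.739275
E₀ = V₀·N(d₁) − D·e^(−rT)·N(d₂)
   = 96.1754·0.940839 − 63.2807·0.739275·0.841106 = 51.137046
B₀ = V₀ − E₀ = 96.1754 − 51.137046 = 45.038354

B0=45.0384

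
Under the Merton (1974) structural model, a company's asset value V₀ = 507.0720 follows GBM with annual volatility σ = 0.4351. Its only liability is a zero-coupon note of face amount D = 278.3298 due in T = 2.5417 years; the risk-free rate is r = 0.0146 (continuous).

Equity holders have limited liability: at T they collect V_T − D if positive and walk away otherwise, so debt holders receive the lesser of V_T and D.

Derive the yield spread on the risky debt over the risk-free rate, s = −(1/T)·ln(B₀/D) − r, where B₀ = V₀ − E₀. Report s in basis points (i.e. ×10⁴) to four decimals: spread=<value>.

spread=367.8773

d₁ = [ln(V₀/D) + (r + σ²/2)T] / (σ√T)
   = [ln(507.0720/278.3298) + (0.0146 + 0.5·0.4351²)·2.5417] / (0.4351·√2.5417)
   = [0.599846 + 0.277696] / 0.693667 = 1.265077
d₂ = d₁ − σ√T = 1.265077 − 0.693667 = 0.571409
N(d₁) = 0.897078,  N(d₂) = 0.716139,  e^(−rT) = 0.963571
E₀ = V₀·N(d₁) − D·e^(−rT)·N(d₂)
   = 507.0720·0.897078 − 278.3298·0.963571·0.716139 = 262.821452
B₀ = V₀ − E₀ = 507.0720 − 262.821452 = 244.250548
spread = −(1/T)·ln(B₀/D) − r = −(1/2.5417)·ln(244.250548/278.3298) − 0.0146 = 0.03678773
in basis points: 0.03678773 × 10⁴ = 367.8773 bp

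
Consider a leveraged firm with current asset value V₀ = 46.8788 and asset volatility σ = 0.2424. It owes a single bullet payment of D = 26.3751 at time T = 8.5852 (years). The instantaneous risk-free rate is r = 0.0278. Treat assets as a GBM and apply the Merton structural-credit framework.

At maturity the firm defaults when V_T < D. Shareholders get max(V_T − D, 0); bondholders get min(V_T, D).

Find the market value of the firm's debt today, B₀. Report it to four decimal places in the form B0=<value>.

B0=19.4437

d₁ = [ln(V₀/D) + (r + σ²/2)T] / (σ√T)
   = [ln(46.8788/26.3751) + (0.0278 + 0.5·0.2424²)·8.5852] / (0.2424·√8.5852)
   = [0.575145 + 0.490892] / 0.710244 = 1.500944
d₂ = d₁ − σ√T = 1.500944 − 0.710244 = 0.790700
N(d₁) = 0.933315,  N(d₂) = 0.785440,  e^(−rT) = 0.787676
E₀ = V₀·N(d₁) − D·e^(−rT)·N(d₂)
   = 46.8788·0.933315 − 26.3751·0.787676·0.785440 = 27.435139
B₀ = V₀ − E₀ = 46.8788 − 27.435139 = 19.443661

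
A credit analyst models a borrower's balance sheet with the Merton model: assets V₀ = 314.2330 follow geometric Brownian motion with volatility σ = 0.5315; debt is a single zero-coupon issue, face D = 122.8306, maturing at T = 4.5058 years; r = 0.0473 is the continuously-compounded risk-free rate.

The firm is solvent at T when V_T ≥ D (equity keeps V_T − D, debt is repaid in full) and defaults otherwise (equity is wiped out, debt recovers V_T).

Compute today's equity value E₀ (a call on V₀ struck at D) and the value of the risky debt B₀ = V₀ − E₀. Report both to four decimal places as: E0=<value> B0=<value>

d₁ = [ln(V₀/D) + (r + σ²/2)T] / (σ√T)
   = [ln(314.2330/122.8306) + (0.0473 + 0.5·0.5315²)·4.5058] / (0.5315·√4.5058)
   = [0.939329 + 0.849551] / 1.128208 = 1.585594
d₂ = d₁ − σ√T = 1.585594 − 1.128208 = 0.457386
N(d₁) = 0.943584,  N(d₂) = 0.676303,  e^(−rT) = 0.808056
E₀ = V₀·N(d₁) − D·e^(−rT)·N(d₂)
   = 314.2330·0.943584 − 122.8306·0.808056·0.676303 = 229.379554
B₀ = V₀ − E₀ = 314.2330 − 229.379554 = 84.853446

E0=229.3796 B0=84.8534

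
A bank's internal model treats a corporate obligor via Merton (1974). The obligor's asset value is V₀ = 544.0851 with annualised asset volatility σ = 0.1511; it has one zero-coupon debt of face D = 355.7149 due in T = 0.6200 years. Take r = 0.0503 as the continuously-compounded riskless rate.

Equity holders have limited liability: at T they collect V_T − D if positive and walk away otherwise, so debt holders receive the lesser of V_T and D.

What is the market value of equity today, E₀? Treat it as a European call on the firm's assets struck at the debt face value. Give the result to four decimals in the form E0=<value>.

d₁ = [ln(V₀/D) + (r + σ²/2)T] / (σ√T)
   = [ln(544.0851/355.7149) + (0.0503 + 0.5·0.1511²)·0.6200] / (0.1511·√0.6200)
   = [0.424976 + 0.038264] / 0.118976 = 3.893548
d₂ = d₁ − σ√T = 3.893548 − 0.118976 = 3.774572
N(d₁) = 0.999951,  N(d₂) = 0.999920,  e^(−rT) = 0.969295
E₀ = V₀·N(d₁) − D·e^(−rT)·N(d₂)
   = 544.0851·0.999951 − 355.7149·0.969295·0.999920 = 199.293088

E0=199.2931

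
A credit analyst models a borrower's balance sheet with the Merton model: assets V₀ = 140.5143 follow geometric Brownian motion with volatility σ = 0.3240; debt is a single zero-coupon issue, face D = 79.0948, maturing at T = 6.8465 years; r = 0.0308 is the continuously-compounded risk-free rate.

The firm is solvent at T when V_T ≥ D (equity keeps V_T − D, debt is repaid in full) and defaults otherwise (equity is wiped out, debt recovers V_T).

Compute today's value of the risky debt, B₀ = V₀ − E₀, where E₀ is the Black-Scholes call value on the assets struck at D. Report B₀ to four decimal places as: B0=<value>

d₁ = [ln(V₀/D) + (r + σ²/2)T] / (σ√T)
   = [ln(140.5143/79.0948) + (0.0308 + 0.5·0.3240²)·6.8465] / (0.3240·√6.8465)
   = [0.574662 + 0.570231] / 0.847772 = 1.350472
d₂ = d₁ − σ√T = 1.350472 − 0.847772 = 0.502700
N(d₁) = 0.911568,  N(d₂) = 0.692412,  e^(−rT) = 0.809878
E₀ = V₀·N(d₁) − D·e^(−rT)·N(d₂)
   = 140.5143·0.911568 − 79.0948·0.809878·0.692412 = 83.734373
B₀ = V₀ − E₀ = 140.5143 − 83.734373 = 56.779927

B0=56.7799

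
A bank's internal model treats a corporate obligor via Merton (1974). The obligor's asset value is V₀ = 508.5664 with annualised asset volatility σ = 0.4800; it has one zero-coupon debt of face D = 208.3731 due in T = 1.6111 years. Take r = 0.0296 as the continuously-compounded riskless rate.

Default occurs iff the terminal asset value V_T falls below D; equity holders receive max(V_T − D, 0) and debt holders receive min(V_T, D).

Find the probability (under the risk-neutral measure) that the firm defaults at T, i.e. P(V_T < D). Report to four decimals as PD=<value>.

d₁ = [ln(V₀/D) + (r + σ²/2)T] / (σ√T)
   = [ln(508.5664/208.3731) + (0.0296 + 0.5·0.4800²)·1.6111] / (0.4800·√1.6111)
   = [0.892266 + 0.233287] / 0.609260 = 1.847410
d₂ = d₁ − σ√T = 1.847410 − 0.609260 = 1.238151
risk-neutral PD = N(−d₂) = N(-1.238151) = 0.107830

PD=0.1078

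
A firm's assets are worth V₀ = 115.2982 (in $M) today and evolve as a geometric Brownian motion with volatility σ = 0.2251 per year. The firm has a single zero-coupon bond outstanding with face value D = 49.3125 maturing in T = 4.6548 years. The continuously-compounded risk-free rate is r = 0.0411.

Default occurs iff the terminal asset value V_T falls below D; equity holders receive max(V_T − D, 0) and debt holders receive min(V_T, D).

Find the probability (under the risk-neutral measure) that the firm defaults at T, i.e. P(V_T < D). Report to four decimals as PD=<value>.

PD=0.0287

d₁ = [ln(V₀/D) + (r + σ²/2)T] / (σ√T)
   = [ln(115.2982/49.3125) + (0.0411 + 0.5·0.2251²)·4.6548] / (0.2251·√4.6548)
   = [0.849344 + 0.309242] / 0.485653 = 2.385625
d₂ = d₁ − σ√T = 2.385625 − 0.485653 = 1.899972
risk-neutral PD = N(−d₂) = N(-1.899972) = 0.028718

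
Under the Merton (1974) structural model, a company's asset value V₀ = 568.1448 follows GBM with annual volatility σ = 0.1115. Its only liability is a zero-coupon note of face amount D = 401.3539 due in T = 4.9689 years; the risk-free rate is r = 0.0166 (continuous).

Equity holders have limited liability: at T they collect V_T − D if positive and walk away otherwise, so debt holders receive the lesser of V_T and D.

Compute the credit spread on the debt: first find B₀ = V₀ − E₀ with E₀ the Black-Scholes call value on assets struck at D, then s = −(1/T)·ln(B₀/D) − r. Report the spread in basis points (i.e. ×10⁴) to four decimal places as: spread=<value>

spread=10.5011

d₁ = [ln(V₀/D) + (r + σ²/2)T] / (σ√T)
   = [ln(568.1448/401.3539) + (0.0166 + 0.5·0.1115²)·4.9689] / (0.1115·√4.9689)
   = [0.347533 + 0.113371] / 0.248545 = 1.854408
d₂ = d₁ − σ√T = 1.854408 − 0.248545 = 1.605863
N(d₁) = 0.968160,  N(d₂) = 0.945848,  e^(−rT) = 0.920826
E₀ = V₀·N(d₁) − D·e^(−rT)·N(d₂)
   = 568.1448·0.968160 − 401.3539·0.920826·0.945848 = 200.490918
B₀ = V₀ − E₀ = 568.1448 − 200.490918 = 367.653882
spread = −(1/T)·ln(B₀/D) − r = −(1/4.9689)·ln(367.653882/401.3539) − 0.0166 = 0.00105011
in basis points: 0.00105011 × 10⁴ = 10.5011 bp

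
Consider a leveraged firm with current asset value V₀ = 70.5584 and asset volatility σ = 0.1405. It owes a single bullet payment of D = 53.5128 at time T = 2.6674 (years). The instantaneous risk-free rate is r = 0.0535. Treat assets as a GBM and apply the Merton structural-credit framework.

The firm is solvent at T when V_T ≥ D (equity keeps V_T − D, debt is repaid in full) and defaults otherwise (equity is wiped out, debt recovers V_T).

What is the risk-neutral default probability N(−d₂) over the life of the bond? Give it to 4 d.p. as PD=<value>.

d₁ = [ln(V₀/D) + (r + σ²/2)T] / (σ√T)
   = [ln(70.5584/53.5128) + (0.0535 + 0.5·0.1405²)·2.6674] / (0.1405·√2.6674)
   = [0.276520 + 0.169033] / 0.229467 = 1.941687
d₂ = d₁ − σ√T = 1.941687 − 0.229467 = 1.712220
risk-neutral PD = N(−d₂) = N(-1.712220) = 0.043428

PD=0.0434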